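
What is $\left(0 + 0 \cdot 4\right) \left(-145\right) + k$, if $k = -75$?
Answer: $-75$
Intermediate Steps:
$\left(0 + 0 \cdot 4\right) \left(-145\right) + k = \left(0 + 0 \cdot 4\right) \left(-145\right) - 75 = \left(0 + 0\right) \left(-145\right) - 75 = 0 \left(-145\right) - 75 = 0 - 75 = -75$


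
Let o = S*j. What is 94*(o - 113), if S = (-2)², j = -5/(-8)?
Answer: -10387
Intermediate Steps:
j = 5/8 (j = -5*(-⅛) = 5/8 ≈ 0.62500)
S = 4
o = 5/2 (o = 4*(5/8) = 5/2 ≈ 2.5000)
94*(o - 113) = 94*(5/2 - 113) = 94*(-221/2) = -10387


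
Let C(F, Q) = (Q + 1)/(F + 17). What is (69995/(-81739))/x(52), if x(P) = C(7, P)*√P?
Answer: -839940*√13/56318171 ≈ -0.053774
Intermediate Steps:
C(F, Q) = (1 + Q)/(17 + F)
x(P) = √P*(1/24 + P/24) (x(P) = ((1 + P)/(17 + 7))*√P = ((1 + P)/24)*√P = (1/24 + P/24)*√P = √P*(1/24 + P/24))
(69995/(-81739))/x(52) = (69995/(-81739))/((√52*(1 + 52)/24)) = (69995*(-1/81739))/(((1/24)*(2*√13)*53)) = -69995*12*√13/689/81739 = -839940*√13/56318171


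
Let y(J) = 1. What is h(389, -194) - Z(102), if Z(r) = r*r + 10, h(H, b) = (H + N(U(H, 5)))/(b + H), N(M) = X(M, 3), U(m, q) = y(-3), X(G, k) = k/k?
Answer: -10412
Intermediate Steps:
X(G, k) = 1
U(m, q) = 1
N(M) = 1
h(H, b) = (1 + H)/(H + b) (h(H, b) = (H + 1)/(b + H) = (1 + H)/(H + b))
Z(r) = 10 + r² (Z(r) = r² + 10 = 10 + r²)
h(389, -194) - Z(102) = (1 + 389)/(389 - 194) - (10 + 102²) = 390/195 - (10 + 10404) = (1/195)*390 - 1*10414 = 2 - 10414 = -10412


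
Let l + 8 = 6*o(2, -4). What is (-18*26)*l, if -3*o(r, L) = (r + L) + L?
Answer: -1872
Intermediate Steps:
o(r, L) = -2*L/3 - r/3 (o(r, L) = -((r + L) + L)/3 = -((L + r) + L)/3 = -(r + 2*L)/3 = -2*L/3 - r/3)
l = 4 (l = -8 + 6*(-2/3*(-4) - 1/3*2) = -8 + 6*(8/3 - 2/3) = -8 + 6*2 = -8 + 12 = 4)
(-18*26)*l = -18*26*4 = -468*4 = -1872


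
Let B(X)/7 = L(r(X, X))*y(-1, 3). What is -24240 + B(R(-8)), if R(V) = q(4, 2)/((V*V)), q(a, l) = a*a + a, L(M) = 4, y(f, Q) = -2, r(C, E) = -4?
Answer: -24296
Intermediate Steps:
q(a, l) = a + a² (q(a, l) = a² + a = a + a²)
R(V) = 20/V² (R(V) = (4*(1 + 4))/((V*V)) = (4*5)/(V²) = 20/V²)
B(X) = -56 (B(X) = 7*(4*(-2)) = 7*(-8) = -56)
-24240 + B(R(-8)) = -24240 - 56 = -24296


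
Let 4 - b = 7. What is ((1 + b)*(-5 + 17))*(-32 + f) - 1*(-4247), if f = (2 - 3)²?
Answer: 4991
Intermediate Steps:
b = -3 (b = 4 - 1*7 = 4 - 7 = -3)
f = 1 (f = (-1)² = 1)
((1 + b)*(-5 + 17))*(-32 + f) - 1*(-4247) = ((1 - 3)*(-5 + 17))*(-32 + 1) - 1*(-4247) = -2*12*(-31) + 4247 = -24*(-31) + 4247 = 744 + 4247 = 4991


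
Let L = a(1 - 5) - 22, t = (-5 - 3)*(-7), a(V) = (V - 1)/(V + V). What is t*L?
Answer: -1197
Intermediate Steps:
a(V) = (-1 + V)/(2*V) (a(V) = (-1 + V)/((2*V)) = (-1 + V)*(1/(2*V)) = (-1 + V)/(2*V))
t = 56 (t = -8*(-7) = 56)
L = -171/8 (L = (-1 + (1 - 5))/(2*(1 - 5)) - 22 = (½)*(-1 - 4)/(-4) - 22 = (½)*(-¼)*(-5) - 22 = 5/8 - 22 = -171/8 ≈ -21.375)
t*L = 56*(-171/8) = -1197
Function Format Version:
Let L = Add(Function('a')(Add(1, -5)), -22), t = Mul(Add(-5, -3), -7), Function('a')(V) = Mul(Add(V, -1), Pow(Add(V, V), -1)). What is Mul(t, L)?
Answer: -1197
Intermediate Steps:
Function('a')(V) = Mul(Rational(1, 2), Pow(V, -1), Add(-1, V)) (Function('a')(V) = Mul(Add(-1, V), Pow(Mul(2, V), -1)) = Mul(Add(-1, V), Mul(Rational(1, 2), Pow(V, -1))) = Mul(Rational(1, 2), Pow(V, -1), Add(-1, V)))
t = 56 (t = Mul(-8, -7) = 56)
L = Rational(-171, 8) (L = Add(Mul(Rational(1, 2), Pow(Add(1, -5), -1), Add(-1, Add(1, -5))), -22) = Add(Mul(Rational(1, 2), Pow(-4, -1), Add(-1, -4)), -22) = Add(Mul(Rational(1, 2), Rational(-1, 4), -5), -22) = Add(Rational(5, 8), -22) = Rational(-171, 8) ≈ -21.375)
Mul(t, L) = Mul(56, Rational(-171, 8)) = -1197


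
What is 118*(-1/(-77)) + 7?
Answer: 657/77 ≈ 8.5325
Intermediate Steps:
118*(-1/(-77)) + 7 = 118*(-1*(-1/77)) + 7 = 118*(1/77) + 7 = 118/77 + 7 = 657/77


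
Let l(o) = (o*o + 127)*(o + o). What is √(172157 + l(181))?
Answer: 3*√1341957 ≈ 3475.3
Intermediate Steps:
l(o) = 2*o*(127 + o²) (l(o) = (o² + 127)*(2*o) = (127 + o²)*(2*o) = 2*o*(127 + o²))
√(172157 + l(181)) = √(172157 + 2*181*(127 + 181²)) = √(172157 + 2*181*(127 + 32761)) = √(172157 + 2*181*32888) = √(172157 + 11905456) = √12077613 = 3*√1341957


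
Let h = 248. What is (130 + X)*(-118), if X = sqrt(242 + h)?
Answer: -15340 - 826*sqrt(10) ≈ -17952.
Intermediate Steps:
X = 7*sqrt(10) (X = sqrt(242 + 248) = sqrt(490) = 7*sqrt(10) ≈ 22.136)
(130 + X)*(-118) = (130 + 7*sqrt(10))*(-118) = -15340 - 826*sqrt(10)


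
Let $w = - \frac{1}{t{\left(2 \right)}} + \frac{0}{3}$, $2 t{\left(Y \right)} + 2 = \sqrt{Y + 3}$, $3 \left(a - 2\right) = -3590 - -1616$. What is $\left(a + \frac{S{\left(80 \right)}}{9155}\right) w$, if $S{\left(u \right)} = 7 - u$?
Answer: $\frac{24023012}{9155} + \frac{12011506 \sqrt{5}}{9155} \approx 5557.8$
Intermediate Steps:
$a = -656$ ($a = 2 + \frac{-3590 - -1616}{3} = 2 + \frac{-3590 + 1616}{3} = 2 + \frac{1}{3} \left(-1974\right) = 2 - 658 = -656$)
$t{\left(Y \right)} = -1 + \frac{\sqrt{3 + Y}}{2}$ ($t{\left(Y \right)} = -1 + \frac{\sqrt{Y + 3}}{2} = -1 + \frac{\sqrt{3 + Y}}{2}$)
$w = - \frac{1}{-1 + \frac{\sqrt{5}}{2}}$ ($w = - \frac{1}{-1 + \frac{\sqrt{3 + 2}}{2}} + \frac{0}{3} = - \frac{1}{-1 + \frac{\sqrt{5}}{2}} + 0 \cdot \frac{1}{3} = - \frac{1}{-1 + \frac{\sqrt{5}}{2}} + 0 = - \frac{1}{-1 + \frac{\sqrt{5}}{2}} \approx -8.4721$)
$\left(a + \frac{S{\left(80 \right)}}{9155}\right) w = \left(-656 + \frac{7 - 80}{9155}\right) \left(-4 - 2 \sqrt{5}\right) = \left(-656 + \left(7 - 80\right) \frac{1}{9155}\right) \left(-4 - 2 \sqrt{5}\right) = \left(-656 - \frac{73}{9155}\right) \left(-4 - 2 \sqrt{5}\right) = - \frac{6005753 \left(-4 - 2 \sqrt{5}\right)}{9155} = \frac{24023012}{9155} + \frac{12011506 \sqrt{5}}{9155}$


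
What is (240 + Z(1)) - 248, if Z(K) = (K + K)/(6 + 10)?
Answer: -63/8 ≈ -7.8750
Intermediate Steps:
Z(K) = K/8 (Z(K) = (2*K)/16 = (2*K)*(1/16) = K/8)
(240 + Z(1)) - 248 = (240 + (1/8)*1) - 248 = (240 + 1/8) - 248 = 1921/8 - 248 = -63/8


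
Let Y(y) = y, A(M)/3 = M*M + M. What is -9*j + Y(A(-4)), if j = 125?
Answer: -1089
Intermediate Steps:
A(M) = 3*M + 3*M² (A(M) = 3*(M*M + M) = 3*(M² + M) = 3*(M + M²) = 3*M + 3*M²)
-9*j + Y(A(-4)) = -9*125 + 3*(-4)*(1 - 4) = -1125 + 3*(-4)*(-3) = -1125 + 36 = -1089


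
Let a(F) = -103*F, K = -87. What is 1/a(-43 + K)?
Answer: 1/13390 ≈ 7.4683e-5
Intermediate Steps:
1/a(-43 + K) = 1/(-103*(-43 - 87)) = 1/(-103*(-130)) = 1/13390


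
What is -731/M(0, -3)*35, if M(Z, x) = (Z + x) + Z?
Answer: 25585/3 ≈ 8528.3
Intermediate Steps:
M(Z, x) = x + 2*Z
-731/M(0, -3)*35 = -731/(-3 + 2*0)*35 = -731/(-3 + 0)*35 = -731/(-3)*35 = -731*(-1)/3*35 = -17*(-43/3)*35 = (731/3)*35 = 25585/3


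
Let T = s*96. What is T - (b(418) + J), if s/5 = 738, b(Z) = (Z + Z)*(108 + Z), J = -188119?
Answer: 102623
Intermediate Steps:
b(Z) = 2*Z*(108 + Z) (b(Z) = (2*Z)*(108 + Z) = 2*Z*(108 + Z))
s = 3690 (s = 5*738 = 3690)
T = 354240 (T = 3690*96 = 354240)
T - (b(418) + J) = 354240 - (2*418*(108 + 418) - 188119) = 354240 - (2*418*526 - 188119) = 354240 - (439736 - 188119) = 354240 - 1*251617 = 354240 - 251617 = 102623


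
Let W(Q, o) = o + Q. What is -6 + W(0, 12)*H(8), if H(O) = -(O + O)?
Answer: -198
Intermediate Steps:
W(Q, o) = Q + o
H(O) = -2*O
-6 + W(0, 12)*H(8) = -6 + (0 + 12)*(-2*8) = -6 + 12*(-16) = -6 - 192 = -198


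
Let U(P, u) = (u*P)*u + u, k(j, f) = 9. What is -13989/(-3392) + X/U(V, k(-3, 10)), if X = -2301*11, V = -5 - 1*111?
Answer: 72389885/10613568 ≈ 6.8205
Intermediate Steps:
V = -116 (V = -5 - 111 = -116)
X = -25311
U(P, u) = u + P*u² (U(P, u) = (P*u)*u + u = P*u² + u = u + P*u²)
-13989/(-3392) + X/U(V, k(-3, 10)) = -13989/(-3392) - 25311*1/(9*(1 - 116*9)) = -13989*(-1/3392) - 25311*1/(9*(1 - 1044)) = 13989/3392 - 25311/(9*(-1043)) = 13989/3392 - 25311/(-9387) = 13989/3392 - 25311*(-1/9387) = 13989/3392 + 8437/3129 = 72389885/10613568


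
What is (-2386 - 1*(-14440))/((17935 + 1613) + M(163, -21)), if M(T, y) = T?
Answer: 12054/19711 ≈ 0.61154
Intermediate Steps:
(-2386 - 1*(-14440))/((17935 + 1613) + M(163, -21)) = (-2386 - 1*(-14440))/((17935 + 1613) + 163) = (-2386 + 14440)/(19548 + 163) = 12054/19711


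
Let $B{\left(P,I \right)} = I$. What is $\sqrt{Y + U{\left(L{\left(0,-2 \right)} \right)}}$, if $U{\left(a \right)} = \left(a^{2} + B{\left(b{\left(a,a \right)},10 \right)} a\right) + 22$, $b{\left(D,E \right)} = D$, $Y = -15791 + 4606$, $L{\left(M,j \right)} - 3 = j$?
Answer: $4 i \sqrt{697} \approx 105.6 i$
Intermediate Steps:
$L{\left(M,j \right)} = 3 + j$
$Y = -11185$
$U{\left(a \right)} = 22 + a^{2} + 10 a$ ($U{\left(a \right)} = \left(a^{2} + 10 a\right) + 22 = 22 + a^{2} + 10 a$)
$\sqrt{Y + U{\left(L{\left(0,-2 \right)} \right)}} = \sqrt{-11185 + \left(22 + \left(3 - 2\right)^{2} + 10 \left(3 - 2\right)\right)} = \sqrt{-11185 + \left(22 + 1^{2} + 10 \cdot 1\right)} = \sqrt{-11185 + \left(22 + 1 + 10\right)} = \sqrt{-11185 + 33} = \sqrt{-11152} = 4 i \sqrt{697}$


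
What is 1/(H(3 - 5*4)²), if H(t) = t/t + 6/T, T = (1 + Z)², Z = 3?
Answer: 64/121 ≈ 0.52893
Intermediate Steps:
T = 16 (T = (1 + 3)² = 4² = 16)
H(t) = 11/8 (H(t) = t/t + 6/16 = 1 + 6*(1/16) = 1 + 3/8 = 11/8)
1/(H(3 - 5*4)²) = 1/((11/8)²) = 1/(121/64) = 64/121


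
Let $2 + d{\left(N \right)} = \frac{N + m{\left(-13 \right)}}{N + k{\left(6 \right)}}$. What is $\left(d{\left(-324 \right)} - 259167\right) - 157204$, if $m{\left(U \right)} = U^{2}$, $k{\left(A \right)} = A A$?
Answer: $- \frac{119915269}{288} \approx -4.1637 \cdot 10^{5}$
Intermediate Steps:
$k{\left(A \right)} = A^{2}$
$d{\left(N \right)} = -2 + \frac{169 + N}{36 + N}$ ($d{\left(N \right)} = -2 + \frac{N + \left(-13\right)^{2}}{N + 6^{2}} = -2 + \frac{N + 169}{N + 36} = -2 + \frac{169 + N}{36 + N}$)
$\left(d{\left(-324 \right)} - 259167\right) - 157204 = \left(\frac{97 - -324}{36 - 324} - 259167\right) - 157204 = \left(\frac{97 + 324}{-288} - 259167\right) - 157204 = \left(\left(- \frac{1}{288}\right) 421 - 259167\right) - 157204 = \left(- \frac{421}{288} - 259167\right) - 157204 = - \frac{74640517}{288} - 157204 = - \frac{119915269}{288}$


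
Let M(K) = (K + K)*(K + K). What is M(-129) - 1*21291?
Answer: 45273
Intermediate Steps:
M(K) = 4*K² (M(K) = (2*K)*(2*K) = 4*K²)
M(-129) - 1*21291 = 4*(-129)² - 1*21291 = 4*16641 - 21291 = 66564 - 21291 = 45273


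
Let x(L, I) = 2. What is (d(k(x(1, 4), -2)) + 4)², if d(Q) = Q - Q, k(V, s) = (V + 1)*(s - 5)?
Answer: 16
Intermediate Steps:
k(V, s) = (1 + V)*(-5 + s)
d(Q) = 0
(d(k(x(1, 4), -2)) + 4)² = (0 + 4)² = 4² = 16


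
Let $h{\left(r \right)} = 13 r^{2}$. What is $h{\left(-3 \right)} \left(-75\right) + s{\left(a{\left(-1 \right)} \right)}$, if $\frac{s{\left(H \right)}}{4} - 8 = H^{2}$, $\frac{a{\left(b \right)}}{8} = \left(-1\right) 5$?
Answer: $-2343$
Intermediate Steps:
$a{\left(b \right)} = -40$ ($a{\left(b \right)} = 8 \left(\left(-1\right) 5\right) = 8 \left(-5\right) = -40$)
$s{\left(H \right)} = 32 + 4 H^{2}$
$h{\left(-3 \right)} \left(-75\right) + s{\left(a{\left(-1 \right)} \right)} = 13 \left(-3\right)^{2} \left(-75\right) + \left(32 + 4 \left(-40\right)^{2}\right) = 13 \cdot 9 \left(-75\right) + \left(32 + 4 \cdot 1600\right) = 117 \left(-75\right) + \left(32 + 6400\right) = -8775 + 6432 = -2343$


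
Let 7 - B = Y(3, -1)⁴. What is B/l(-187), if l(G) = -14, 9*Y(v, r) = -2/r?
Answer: -45911/91854 ≈ -0.49983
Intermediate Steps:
Y(v, r) = -2/(9*r) (Y(v, r) = (-2/r)/9 = -2/(9*r))
B = 45911/6561 (B = 7 - (-2/9/(-1))⁴ = 7 - (-2/9*(-1))⁴ = 7 - (2/9)⁴ = 7 - 1*16/6561 = 7 - 16/6561 = 45911/6561 ≈ 6.9976)
B/l(-187) = (45911/6561)/(-14) = (45911/6561)*(-1/14) = -45911/91854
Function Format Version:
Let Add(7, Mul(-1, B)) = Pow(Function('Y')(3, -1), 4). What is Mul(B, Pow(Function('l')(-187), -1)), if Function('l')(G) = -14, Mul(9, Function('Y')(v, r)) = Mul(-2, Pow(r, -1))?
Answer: Rational(-45911, 91854) ≈ -0.49983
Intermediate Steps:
Function('Y')(v, r) = Mul(Rational(-2, 9), Pow(r, -1)) (Function('Y')(v, r) = Mul(Rational(1, 9), Mul(-2, Pow(r, -1))) = Mul(Rational(-2, 9), Pow(r, -1)))
B = Rational(45911, 6561) (B = Add(7, Mul(-1, Pow(Mul(Rational(-2, 9), Pow(-1, -1)), 4))) = Add(7, Mul(-1, Pow(Mul(Rational(-2, 9), -1), 4))) = Add(7, Mul(-1, Pow(Rational(2, 9), 4))) = Add(7, Mul(-1, Rational(16, 6561))) = Add(7, Rational(-16, 6561)) = Rational(45911, 6561) ≈ 6.9976)
Mul(B, Pow(Function('l')(-187), -1)) = Mul(Rational(45911, 6561), Pow(-14, -1)) = Mul(Rational(45911, 6561), Rational(-1, 14)) = Rational(-45911, 91854)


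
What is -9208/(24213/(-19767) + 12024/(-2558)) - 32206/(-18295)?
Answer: 1421279448953822/913576869715 ≈ 1555.7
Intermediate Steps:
-9208/(24213/(-19767) + 12024/(-2558)) - 32206/(-18295) = -9208/(24213*(-1/19767) + 12024*(-1/2558)) - 32206*(-1/18295) = -9208/(-8071/6589 - 6012/1279) + 32206/18295 = -9208/(-49935877/8427331) + 32206/18295 = -9208*(-8427331/49935877) + 32206/18295 = 77598863848/49935877 + 32206/18295 = 1421279448953822/913576869715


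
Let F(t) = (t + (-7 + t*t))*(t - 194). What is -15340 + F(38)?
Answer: -245440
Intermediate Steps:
F(t) = (-194 + t)*(-7 + t + t**2) (F(t) = (t + (-7 + t**2))*(-194 + t) = (-7 + t + t**2)*(-194 + t) = (-194 + t)*(-7 + t + t**2))
-15340 + F(38) = -15340 + (1358 + 38**3 - 201*38 - 193*38**2) = -15340 + (1358 + 54872 - 7638 - 193*1444) = -15340 + (1358 + 54872 - 7638 - 278692) = -15340 - 230100 = -245440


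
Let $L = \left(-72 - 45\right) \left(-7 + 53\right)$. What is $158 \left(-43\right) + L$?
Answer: $-12176$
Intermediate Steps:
$L = -5382$ ($L = \left(-117\right) 46 = -5382$)
$158 \left(-43\right) + L = 158 \left(-43\right) - 5382 = -6794 - 5382 = -12176$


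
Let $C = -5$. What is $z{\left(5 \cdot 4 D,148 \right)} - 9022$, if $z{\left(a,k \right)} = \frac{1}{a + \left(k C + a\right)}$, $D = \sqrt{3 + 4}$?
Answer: $- \frac{241970077}{26820} - \frac{\sqrt{7}}{13410} \approx -9022.0$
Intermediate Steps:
$D = \sqrt{7} \approx 2.6458$
$z{\left(a,k \right)} = \frac{1}{- 5 k + 2 a}$ ($z{\left(a,k \right)} = \frac{1}{a + \left(k \left(-5\right) + a\right)} = \frac{1}{a + \left(- 5 k + a\right)} = \frac{1}{a + \left(a - 5 k\right)} = \frac{1}{- 5 k + 2 a}$)
$z{\left(5 \cdot 4 D,148 \right)} - 9022 = \frac{1}{\left(-5\right) 148 + 2 \cdot 5 \cdot 4 \sqrt{7}} - 9022 = \frac{1}{-740 + 2 \cdot 20 \sqrt{7}} - 9022 = \frac{1}{-740 + 40 \sqrt{7}} - 9022 = -9022 + \frac{1}{-740 + 40 \sqrt{7}}$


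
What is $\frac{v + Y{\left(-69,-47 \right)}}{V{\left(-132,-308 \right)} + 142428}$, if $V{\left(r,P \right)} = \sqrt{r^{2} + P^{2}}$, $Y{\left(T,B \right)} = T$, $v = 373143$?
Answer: $\frac{603820269}{230518442} - \frac{186537 \sqrt{58}}{230518442} \approx 2.6132$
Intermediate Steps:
$V{\left(r,P \right)} = \sqrt{P^{2} + r^{2}}$
$\frac{v + Y{\left(-69,-47 \right)}}{V{\left(-132,-308 \right)} + 142428} = \frac{373143 - 69}{\sqrt{\left(-308\right)^{2} + \left(-132\right)^{2}} + 142428} = \frac{373074}{\sqrt{94864 + 17424} + 142428} = \frac{373074}{\sqrt{112288} + 142428} = \frac{373074}{44 \sqrt{58} + 142428} = \frac{373074}{142428 + 44 \sqrt{58}}$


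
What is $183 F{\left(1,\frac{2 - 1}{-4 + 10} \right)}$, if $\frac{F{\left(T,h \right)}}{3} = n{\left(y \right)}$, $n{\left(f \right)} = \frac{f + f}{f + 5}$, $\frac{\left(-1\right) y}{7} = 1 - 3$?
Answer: $\frac{15372}{19} \approx 809.05$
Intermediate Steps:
$y = 14$ ($y = - 7 \left(1 - 3\right) = \left(-7\right) \left(-2\right) = 14$)
$n{\left(f \right)} = \frac{2 f}{5 + f}$
$F{\left(T,h \right)} = \frac{84}{19}$ ($F{\left(T,h \right)} = 3 \cdot 2 \cdot 14 \frac{1}{5 + 14} = 3 \cdot 2 \cdot 14 \cdot \frac{1}{19} = 3 \cdot \frac{28}{19} = \frac{84}{19}$)
$183 F{\left(1,\frac{2 - 1}{-4 + 10} \right)} = 183 \cdot \frac{84}{19} = \frac{15372}{19}$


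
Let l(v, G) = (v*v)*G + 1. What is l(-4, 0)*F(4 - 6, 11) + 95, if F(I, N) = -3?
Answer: 92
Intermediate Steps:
l(v, G) = 1 + G*v**2 (l(v, G) = v**2*G + 1 = G*v**2 + 1 = 1 + G*v**2)
l(-4, 0)*F(4 - 6, 11) + 95 = (1 + 0*(-4)**2)*(-3) + 95 = (1 + 0*16)*(-3) + 95 = (1 + 0)*(-3) + 95 = 1*(-3) + 95 = -3 + 95 = 92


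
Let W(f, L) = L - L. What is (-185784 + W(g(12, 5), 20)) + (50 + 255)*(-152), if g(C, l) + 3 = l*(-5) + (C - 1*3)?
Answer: -232144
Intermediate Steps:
g(C, l) = -6 + C - 5*l (g(C, l) = -3 + (l*(-5) + (C - 1*3)) = -3 + (-5*l + (C - 3)) = -3 + (-5*l + (-3 + C)) = -3 + (-3 + C - 5*l) = -6 + C - 5*l)
W(f, L) = 0
(-185784 + W(g(12, 5), 20)) + (50 + 255)*(-152) = (-185784 + 0) + (50 + 255)*(-152) = -185784 + 305*(-152) = -185784 - 46360 = -232144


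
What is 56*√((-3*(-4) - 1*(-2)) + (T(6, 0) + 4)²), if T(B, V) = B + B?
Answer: 168*√30 ≈ 920.17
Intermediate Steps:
T(B, V) = 2*B
56*√((-3*(-4) - 1*(-2)) + (T(6, 0) + 4)²) = 56*√((-3*(-4) - 1*(-2)) + (2*6 + 4)²) = 56*√((12 + 2) + (12 + 4)²) = 56*√(14 + 16²) = 56*√(14 + 256) = 56*√270 = 56*(3*√30) = 168*√30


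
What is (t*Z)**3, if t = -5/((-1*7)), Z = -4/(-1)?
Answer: 8000/343 ≈ 23.324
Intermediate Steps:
Z = 4 (Z = -4*(-1) = 4)
t = 5/7 (t = -5/(-7) = -5*(-1/7) = 5/7 ≈ 0.71429)
(t*Z)**3 = ((5/7)*4)**3 = (20/7)**3 = 8000/343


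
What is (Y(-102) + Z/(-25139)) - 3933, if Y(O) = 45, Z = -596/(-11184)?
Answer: -273282248021/70288644 ≈ -3888.0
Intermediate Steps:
Z = 149/2796 (Z = -596*(-1/11184) = 149/2796 ≈ 0.053290)
(Y(-102) + Z/(-25139)) - 3933 = (45 + (149/2796)/(-25139)) - 3933 = (45 + (149/2796)*(-1/25139)) - 3933 = (45 - 149/70288644) - 3933 = 3162988831/70288644 - 3933 = -273282248021/70288644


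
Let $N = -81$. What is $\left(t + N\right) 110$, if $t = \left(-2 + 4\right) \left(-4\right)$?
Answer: $-9790$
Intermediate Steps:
$t = -8$ ($t = 2 \left(-4\right) = -8$)
$\left(t + N\right) 110 = \left(-8 - 81\right) 110 = \left(-89\right) 110 = -9790$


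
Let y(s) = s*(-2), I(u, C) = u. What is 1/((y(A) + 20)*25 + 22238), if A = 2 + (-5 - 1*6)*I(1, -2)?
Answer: 1/23188 ≈ 4.3126e-5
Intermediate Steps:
A = -9 (A = 2 + (-5 - 1*6)*1 = 2 + (-5 - 6)*1 = 2 - 11*1 = 2 - 11 = -9)
y(s) = -2*s
1/((y(A) + 20)*25 + 22238) = 1/((-2*(-9) + 20)*25 + 22238) = 1/((18 + 20)*25 + 22238) = 1/(38*25 + 22238) = 1/(950 + 22238) = 1/23188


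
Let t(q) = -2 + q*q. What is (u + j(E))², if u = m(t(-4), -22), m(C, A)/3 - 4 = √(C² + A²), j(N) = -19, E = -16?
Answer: 6169 - 84*√170 ≈ 5073.8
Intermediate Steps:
t(q) = -2 + q²
m(C, A) = 12 + 3*√(A² + C²) (m(C, A) = 12 + 3*√(C² + A²) = 12 + 3*√(A² + C²))
u = 12 + 6*√170 (u = 12 + 3*√((-22)² + (-2 + (-4)²)²) = 12 + 3*√(484 + (-2 + 16)²) = 12 + 3*√(484 + 14²) = 12 + 3*√(484 + 196) = 12 + 3*√680 = 12 + 3*(2*√170) = 12 + 6*√170 ≈ 90.230)
(u + j(E))² = ((12 + 6*√170) - 19)² = (-7 + 6*√170)²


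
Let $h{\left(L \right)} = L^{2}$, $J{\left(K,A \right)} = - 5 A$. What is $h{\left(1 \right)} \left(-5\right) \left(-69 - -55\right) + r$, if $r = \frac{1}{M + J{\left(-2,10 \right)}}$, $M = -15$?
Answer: $\frac{4549}{65} \approx 69.985$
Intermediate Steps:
$r = - \frac{1}{65}$ ($r = \frac{1}{-15 - 50} = \frac{1}{-65} = - \frac{1}{65} \approx -0.015385$)
$h{\left(1 \right)} \left(-5\right) \left(-69 - -55\right) + r = 1^{2} \left(-5\right) \left(-69 - -55\right) - \frac{1}{65} = 1 \left(-5\right) \left(-69 + 55\right) - \frac{1}{65} = \left(-5\right) \left(-14\right) - \frac{1}{65} = 70 - \frac{1}{65} = \frac{4549}{65}$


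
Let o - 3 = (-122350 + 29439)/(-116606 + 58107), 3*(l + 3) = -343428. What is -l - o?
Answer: 956662659/8357 ≈ 1.1447e+5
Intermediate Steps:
l = -114479 (l = -3 + (1/3)*(-343428) = -3 - 114476 = -114479)
o = 38344/8357 (o = 3 + (-122350 + 29439)/(-116606 + 58107) = 3 - 92911/(-58499) = 3 - 92911*(-1/58499) = 3 + 13273/8357 = 38344/8357 ≈ 4.5882)
-l - o = -1*(-114479) - 1*38344/8357 = 114479 - 38344/8357 = 956662659/8357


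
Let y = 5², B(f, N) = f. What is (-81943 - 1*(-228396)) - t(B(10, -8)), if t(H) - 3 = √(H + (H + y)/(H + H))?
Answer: 146450 - √47/2 ≈ 1.4645e+5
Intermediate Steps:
y = 25
t(H) = 3 + √(H + (25 + H)/(2*H)) (t(H) = 3 + √(H + (H + 25)/(H + H)) = 3 + √(H + (25 + H)/((2*H))) = 3 + √(H + (25 + H)*(1/(2*H))) = 3 + √(H + (25 + H)/(2*H)))
(-81943 - 1*(-228396)) - t(B(10, -8)) = (-81943 - 1*(-228396)) - (3 + √(2 + 4*10 + 50/10)/2) = (-81943 + 228396) - (3 + √(2 + 40 + 50*(⅒))/2) = 146453 - (3 + √(2 + 40 + 5)/2) = 146453 - (3 + √47/2) = 146453 + (-3 - √47/2) = 146450 - √47/2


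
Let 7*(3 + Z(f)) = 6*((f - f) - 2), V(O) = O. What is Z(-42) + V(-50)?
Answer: -383/7 ≈ -54.714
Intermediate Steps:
Z(f) = -33/7 (Z(f) = -3 + (6*((f - f) - 2))/7 = -3 + (6*(0 - 2))/7 = -3 + (6*(-2))/7 = -3 + (1/7)*(-12) = -3 - 12/7 = -33/7)
Z(-42) + V(-50) = -33/7 - 50 = -383/7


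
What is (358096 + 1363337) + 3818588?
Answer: 5540021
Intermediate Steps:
(358096 + 1363337) + 3818588 = 1721433 + 3818588 = 5540021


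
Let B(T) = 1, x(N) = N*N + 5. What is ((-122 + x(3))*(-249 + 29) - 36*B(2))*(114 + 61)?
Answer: 4151700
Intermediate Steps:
x(N) = 5 + N² (x(N) = N² + 5 = 5 + N²)
((-122 + x(3))*(-249 + 29) - 36*B(2))*(114 + 61) = ((-122 + (5 + 3²))*(-249 + 29) - 36*1)*(114 + 61) = ((-122 + (5 + 9))*(-220) - 36)*175 = ((-122 + 14)*(-220) - 36)*175 = (-108*(-220) - 36)*175 = (23760 - 36)*175 = 23724*175 = 4151700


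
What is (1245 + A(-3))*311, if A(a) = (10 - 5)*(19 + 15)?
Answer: 440065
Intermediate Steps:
A(a) = 170 (A(a) = 5*34 = 170)
(1245 + A(-3))*311 = (1245 + 170)*311 = 1415*311 = 440065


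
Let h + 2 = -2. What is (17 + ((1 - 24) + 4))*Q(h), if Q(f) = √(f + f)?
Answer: -4*I*√2 ≈ -5.6569*I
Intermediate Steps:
h = -4 (h = -2 - 2 = -4)
Q(f) = √2*√f (Q(f) = √(2*f) = √2*√f)
(17 + ((1 - 24) + 4))*Q(h) = (17 + ((1 - 24) + 4))*(√2*√(-4)) = (17 + (-23 + 4))*(√2*(2*I)) = (17 - 19)*(2*I*√2) = -4*I*√2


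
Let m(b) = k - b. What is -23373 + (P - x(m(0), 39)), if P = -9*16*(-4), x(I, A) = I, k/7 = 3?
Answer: -22818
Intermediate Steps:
k = 21 (k = 7*3 = 21)
m(b) = 21 - b
P = 576 (P = -144*(-4) = 576)
-23373 + (P - x(m(0), 39)) = -23373 + (576 - (21 - 1*0)) = -23373 + (576 - (21 + 0)) = -23373 + (576 - 1*21) = -23373 + (576 - 21) = -23373 + 555 = -22818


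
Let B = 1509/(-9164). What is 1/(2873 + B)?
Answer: 9164/26326663 ≈ 0.00034809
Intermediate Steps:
B = -1509/9164 (B = 1509*(-1/9164) = -1509/9164 ≈ -0.16467)
1/(2873 + B) = 1/(2873 - 1509/9164) = 1/(26326663/9164) = 9164/26326663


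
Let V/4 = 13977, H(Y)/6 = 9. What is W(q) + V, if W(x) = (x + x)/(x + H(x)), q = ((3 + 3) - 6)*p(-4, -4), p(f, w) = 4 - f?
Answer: 55908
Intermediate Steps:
H(Y) = 54 (H(Y) = 6*9 = 54)
V = 55908 (V = 4*13977 = 55908)
q = 0 (q = ((3 + 3) - 6)*(4 - 1*(-4)) = (6 - 6)*(4 + 4) = 0*8 = 0)
W(x) = 2*x/(54 + x) (W(x) = (x + x)/(x + 54) = (2*x)/(54 + x) = 2*x/(54 + x))
W(q) + V = 2*0/(54 + 0) + 55908 = 2*0/54 + 55908 = 2*0*(1/54) + 55908 = 0 + 55908 = 55908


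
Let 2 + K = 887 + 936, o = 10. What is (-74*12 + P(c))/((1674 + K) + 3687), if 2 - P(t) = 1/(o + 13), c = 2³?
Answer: -6793/55062 ≈ -0.12337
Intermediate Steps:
c = 8
P(t) = 45/23 (P(t) = 2 - 1/(10 + 13) = 2 - 1/23 = 45/23)
K = 1821 (K = -2 + (887 + 936) = -2 + 1823 = 1821)
(-74*12 + P(c))/((1674 + K) + 3687) = (-74*12 + 45/23)/((1674 + 1821) + 3687) = (-888 + 45/23)/(3495 + 3687) = -20379/23/7182 = -20379/23*1/7182 = -6793/55062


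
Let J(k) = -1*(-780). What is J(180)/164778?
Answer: 130/27463 ≈ 0.0047336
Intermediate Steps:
J(k) = 780
J(180)/164778 = 780/164778 = 780*(1/164778) = 130/27463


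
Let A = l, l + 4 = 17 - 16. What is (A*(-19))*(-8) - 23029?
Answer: -23485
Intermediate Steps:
l = -3 (l = -4 + (17 - 16) = -4 + 1 = -3)
A = -3
(A*(-19))*(-8) - 23029 = -3*(-19)*(-8) - 23029 = 57*(-8) - 23029 = -456 - 23029 = -23485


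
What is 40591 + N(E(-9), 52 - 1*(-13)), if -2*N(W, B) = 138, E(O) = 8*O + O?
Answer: 40522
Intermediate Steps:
E(O) = 9*O
N(W, B) = -69 (N(W, B) = -½*138 = -69)
40591 + N(E(-9), 52 - 1*(-13)) = 40591 - 69 = 40522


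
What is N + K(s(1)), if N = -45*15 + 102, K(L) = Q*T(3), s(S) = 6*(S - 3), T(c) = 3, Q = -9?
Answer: -600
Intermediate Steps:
s(S) = -18 + 6*S (s(S) = 6*(-3 + S) = -18 + 6*S)
K(L) = -27 (K(L) = -9*3 = -27)
N = -573 (N = -675 + 102 = -573)
N + K(s(1)) = -573 - 27 = -600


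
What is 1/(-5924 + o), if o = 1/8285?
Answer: -8285/49080339 ≈ -0.00016880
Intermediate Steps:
o = 1/8285 ≈ 0.00012070
1/(-5924 + o) = 1/(-5924 + 1/8285) = 1/(-49080339/8285) = -8285/49080339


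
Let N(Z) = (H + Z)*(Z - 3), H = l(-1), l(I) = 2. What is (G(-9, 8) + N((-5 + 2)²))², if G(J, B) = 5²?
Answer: 8281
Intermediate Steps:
G(J, B) = 25
H = 2
N(Z) = (-3 + Z)*(2 + Z) (N(Z) = (2 + Z)*(Z - 3) = (2 + Z)*(-3 + Z) = (-3 + Z)*(2 + Z))
(G(-9, 8) + N((-5 + 2)²))² = (25 + (-6 + ((-5 + 2)²)² - (-5 + 2)²))² = (25 + (-6 + ((-3)²)² - 1*(-3)²))² = (25 + (-6 + 9² - 1*9))² = (25 + (-6 + 81 - 9))² = (25 + 66)² = 91² = 8281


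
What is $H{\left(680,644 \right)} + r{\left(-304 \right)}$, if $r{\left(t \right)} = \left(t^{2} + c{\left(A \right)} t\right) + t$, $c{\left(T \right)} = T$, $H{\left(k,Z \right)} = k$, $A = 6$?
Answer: $90968$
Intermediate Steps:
$r{\left(t \right)} = t^{2} + 7 t$ ($r{\left(t \right)} = \left(t^{2} + 6 t\right) + t = t^{2} + 7 t$)
$H{\left(680,644 \right)} + r{\left(-304 \right)} = 680 - 304 \left(7 - 304\right) = 680 - -90288 = 680 + 90288 = 90968$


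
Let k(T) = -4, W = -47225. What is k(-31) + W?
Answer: -47229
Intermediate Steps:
k(-31) + W = -4 - 47225 = -47229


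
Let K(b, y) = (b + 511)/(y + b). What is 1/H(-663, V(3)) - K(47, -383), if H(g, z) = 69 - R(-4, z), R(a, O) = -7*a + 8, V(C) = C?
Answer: 3125/1848 ≈ 1.6910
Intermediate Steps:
K(b, y) = (511 + b)/(b + y)
R(a, O) = 8 - 7*a
H(g, z) = 33 (H(g, z) = 69 - (8 - 7*(-4)) = 69 - (8 + 28) = 69 - 1*36 = 69 - 36 = 33)
1/H(-663, V(3)) - K(47, -383) = 1/33 - (511 + 47)/(47 - 383) = 1/33 - 558/(-336) = 1/33 - (-1)*558/336 = 1/33 - 1*(-93/56) = 1/33 + 93/56 = 3125/1848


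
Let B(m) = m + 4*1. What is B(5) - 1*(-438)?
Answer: 447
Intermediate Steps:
B(m) = 4 + m (B(m) = m + 4 = 4 + m)
B(5) - 1*(-438) = (4 + 5) - 1*(-438) = 9 + 438 = 447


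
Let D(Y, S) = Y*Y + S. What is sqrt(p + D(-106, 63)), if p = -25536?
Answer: I*sqrt(14237) ≈ 119.32*I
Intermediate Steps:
D(Y, S) = S + Y**2 (D(Y, S) = Y**2 + S = S + Y**2)
sqrt(p + D(-106, 63)) = sqrt(-25536 + (63 + (-106)**2)) = sqrt(-25536 + (63 + 11236)) = sqrt(-25536 + 11299) = sqrt(-14237) = I*sqrt(14237)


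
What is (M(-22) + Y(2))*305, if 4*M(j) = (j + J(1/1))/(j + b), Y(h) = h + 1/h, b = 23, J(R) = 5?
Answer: -2135/4 ≈ -533.75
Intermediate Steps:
Y(h) = h + 1/h
M(j) = (5 + j)/(4*(23 + j)) (M(j) = ((j + 5)/(j + 23))/4 = ((5 + j)/(23 + j))/4 = (5 + j)/(4*(23 + j)))
(M(-22) + Y(2))*305 = ((5 - 22)/(4*(23 - 22)) + (2 + 1/2))*305 = ((¼)*(-17)/1 + (2 + ½))*305 = ((¼)*1*(-17) + 5/2)*305 = (-17/4 + 5/2)*305 = -7/4*305 = -2135/4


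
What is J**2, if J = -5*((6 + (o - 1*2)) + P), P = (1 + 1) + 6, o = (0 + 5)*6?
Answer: 44100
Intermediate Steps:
o = 30 (o = 5*6 = 30)
P = 8 (P = 2 + 6 = 8)
J = -210 (J = -5*((6 + (30 - 1*2)) + 8) = -5*((6 + (30 - 2)) + 8) = -5*((6 + 28) + 8) = -5*(34 + 8) = -5*42 = -210)
J**2 = (-210)**2 = 44100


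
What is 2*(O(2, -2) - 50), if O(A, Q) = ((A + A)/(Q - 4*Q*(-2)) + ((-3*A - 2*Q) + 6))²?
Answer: -5788/81 ≈ -71.457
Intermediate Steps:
O(A, Q) = (6 - 3*A - 2*Q + 2*A/(9*Q))² (O(A, Q) = ((2*A)/(Q + 8*Q) + (6 - 3*A - 2*Q))² = ((2*A)/((9*Q)) + (6 - 3*A - 2*Q))² = ((2*A)*(1/(9*Q)) + (6 - 3*A - 2*Q))² = (2*A/(9*Q) + (6 - 3*A - 2*Q))² = (6 - 3*A - 2*Q + 2*A/(9*Q))²)
2*(O(2, -2) - 50) = 2*((1/81)*(-54*(-2) - 2*2 + 18*(-2)² + 27*2*(-2))²/(-2)² - 50) = 2*((1/81)*(¼)*(108 - 4 + 18*4 - 108)² - 50) = 2*((1/81)*(¼)*(108 - 4 + 72 - 108)² - 50) = 2*((1/81)*(¼)*68² - 50) = 2*((1/81)*(¼)*4624 - 50) = 2*(1156/81 - 50) = 2*(-2894/81) = -5788/81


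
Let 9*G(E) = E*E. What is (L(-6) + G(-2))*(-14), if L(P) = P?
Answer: 700/9 ≈ 77.778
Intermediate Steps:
G(E) = E²/9 (G(E) = (E*E)/9 = E²/9)
(L(-6) + G(-2))*(-14) = (-6 + (⅑)*(-2)²)*(-14) = (-6 + (⅑)*4)*(-14) = (-6 + 4/9)*(-14) = -50/9*(-14) = 700/9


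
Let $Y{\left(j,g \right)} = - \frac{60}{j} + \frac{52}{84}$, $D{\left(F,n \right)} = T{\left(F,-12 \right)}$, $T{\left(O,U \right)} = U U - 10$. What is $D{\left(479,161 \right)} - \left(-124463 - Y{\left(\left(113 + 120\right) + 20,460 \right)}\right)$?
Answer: $\frac{661985890}{5313} \approx 1.246 \cdot 10^{5}$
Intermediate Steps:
$T{\left(O,U \right)} = -10 + U^{2}$ ($T{\left(O,U \right)} = U^{2} - 10 = -10 + U^{2}$)
$D{\left(F,n \right)} = 134$ ($D{\left(F,n \right)} = -10 + \left(-12\right)^{2} = -10 + 144 = 134$)
$Y{\left(j,g \right)} = \frac{13}{21} - \frac{60}{j}$ ($Y{\left(j,g \right)} = - \frac{60}{j} + 52 \cdot \frac{1}{84} = - \frac{60}{j} + \frac{13}{21} = \frac{13}{21} - \frac{60}{j}$)
$D{\left(479,161 \right)} - \left(-124463 - Y{\left(\left(113 + 120\right) + 20,460 \right)}\right) = 134 - \left(-124463 - \left(\frac{13}{21} - \frac{60}{\left(113 + 120\right) + 20}\right)\right) = 134 - \left(-124463 - \left(\frac{13}{21} - \frac{60}{233 + 20}\right)\right) = 134 - \left(-124463 - \left(\frac{13}{21} - \frac{60}{253}\right)\right) = 134 - \left(-124463 - \frac{2029}{5313}\right) = 134 - - \frac{661273948}{5313} = 134 + \frac{661273948}{5313} = \frac{661985890}{5313}$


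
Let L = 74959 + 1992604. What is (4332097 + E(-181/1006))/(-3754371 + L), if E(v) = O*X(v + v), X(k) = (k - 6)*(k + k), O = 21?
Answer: -1096083848671/426777605272 ≈ -2.5683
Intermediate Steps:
L = 2067563
X(k) = 2*k*(-6 + k) (X(k) = (-6 + k)*(2*k) = 2*k*(-6 + k))
E(v) = 84*v*(-6 + 2*v) (E(v) = 21*(2*(v + v)*(-6 + (v + v))) = 21*(2*(2*v)*(-6 + 2*v)) = 21*(4*v*(-6 + 2*v)) = 84*v*(-6 + 2*v))
(4332097 + E(-181/1006))/(-3754371 + L) = (4332097 + 168*(-181/1006)*(-3 - 181/1006))/(-3754371 + 2067563) = (4332097 + 168*(-181*1/1006)*(-3 - 181*1/1006))/(-1686808) = (4332097 + 168*(-181/1006)*(-3 - 181/1006))*(-1/1686808) = (4332097 + 168*(-181/1006)*(-3199/1006))*(-1/1686808) = (4332097 + 24318798/253009)*(-1/1686808) = (1096083848671/253009)*(-1/1686808) = -1096083848671/426777605272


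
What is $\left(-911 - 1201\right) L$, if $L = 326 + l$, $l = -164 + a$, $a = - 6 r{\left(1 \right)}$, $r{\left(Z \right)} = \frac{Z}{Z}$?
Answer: $-329472$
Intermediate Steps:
$r{\left(Z \right)} = 1$
$a = -6$ ($a = \left(-6\right) 1 = -6$)
$l = -170$ ($l = -164 - 6 = -170$)
$L = 156$ ($L = 326 - 170 = 156$)
$\left(-911 - 1201\right) L = \left(-911 - 1201\right) 156 = \left(-2112\right) 156 = -329472$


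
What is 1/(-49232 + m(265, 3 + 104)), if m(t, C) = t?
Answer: -1/48967 ≈ -2.0422e-5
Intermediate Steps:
1/(-49232 + m(265, 3 + 104)) = 1/(-49232 + 265) = 1/(-48967) = -1/48967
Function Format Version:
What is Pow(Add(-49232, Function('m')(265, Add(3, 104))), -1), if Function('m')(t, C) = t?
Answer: Rational(-1, 48967) ≈ -2.0422e-5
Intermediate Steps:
Pow(Add(-49232, Function('m')(265, Add(3, 104))), -1) = Pow(Add(-49232, 265), -1) = Pow(-48967, -1) = Rational(-1, 48967)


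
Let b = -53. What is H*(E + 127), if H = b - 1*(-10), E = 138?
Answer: -11395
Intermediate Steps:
H = -43 (H = -53 - 1*(-10) = -53 + 10 = -43)
H*(E + 127) = -43*(138 + 127) = -43*265 = -11395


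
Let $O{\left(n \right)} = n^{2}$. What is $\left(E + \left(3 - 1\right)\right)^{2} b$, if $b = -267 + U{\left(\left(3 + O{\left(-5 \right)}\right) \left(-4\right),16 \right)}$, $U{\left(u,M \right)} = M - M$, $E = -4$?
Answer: $-1068$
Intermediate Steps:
$U{\left(u,M \right)} = 0$
$b = -267$ ($b = -267 + 0 = -267$)
$\left(E + \left(3 - 1\right)\right)^{2} b = \left(-4 + \left(3 - 1\right)\right)^{2} \left(-267\right) = \left(-4 + 2\right)^{2} \left(-267\right) = \left(-2\right)^{2} \left(-267\right) = 4 \left(-267\right) = -1068$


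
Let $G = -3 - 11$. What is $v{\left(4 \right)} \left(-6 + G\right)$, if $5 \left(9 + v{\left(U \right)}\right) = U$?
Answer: $164$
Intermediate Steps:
$v{\left(U \right)} = -9 + \frac{U}{5}$
$G = -14$ ($G = -3 - 11 = -14$)
$v{\left(4 \right)} \left(-6 + G\right) = \left(-9 + \frac{1}{5} \cdot 4\right) \left(-6 - 14\right) = \left(-9 + \frac{4}{5}\right) \left(-20\right) = \left(- \frac{41}{5}\right) \left(-20\right) = 164$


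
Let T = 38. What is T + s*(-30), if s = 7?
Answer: -172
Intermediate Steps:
T + s*(-30) = 38 + 7*(-30) = 38 - 210 = -172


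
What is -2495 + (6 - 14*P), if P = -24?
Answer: -2153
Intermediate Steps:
-2495 + (6 - 14*P) = -2495 + (6 - 14*(-24)) = -2495 + (6 + 336) = -2495 + 342 = -2153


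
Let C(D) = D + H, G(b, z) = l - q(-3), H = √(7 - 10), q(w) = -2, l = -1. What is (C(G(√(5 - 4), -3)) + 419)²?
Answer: (420 + I*√3)² ≈ 1.764e+5 + 1455.0*I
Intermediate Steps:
H = I*√3 (H = √(-3) = I*√3 ≈ 1.732*I)
G(b, z) = 1 (G(b, z) = -1 - 1*(-2) = -1 + 2 = 1)
C(D) = D + I*√3
(C(G(√(5 - 4), -3)) + 419)² = ((1 + I*√3) + 419)² = (420 + I*√3)²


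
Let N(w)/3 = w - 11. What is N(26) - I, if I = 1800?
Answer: -1755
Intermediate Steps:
N(w) = -33 + 3*w (N(w) = 3*(w - 11) = 3*(-11 + w) = -33 + 3*w)
N(26) - I = (-33 + 3*26) - 1*1800 = (-33 + 78) - 1800 = 45 - 1800 = -1755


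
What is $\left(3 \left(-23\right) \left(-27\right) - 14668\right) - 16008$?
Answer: $-28813$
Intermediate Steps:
$\left(3 \left(-23\right) \left(-27\right) - 14668\right) - 16008 = \left(\left(-69\right) \left(-27\right) - 14668\right) - 16008 = \left(1863 - 14668\right) - 16008 = -12805 - 16008 = -28813$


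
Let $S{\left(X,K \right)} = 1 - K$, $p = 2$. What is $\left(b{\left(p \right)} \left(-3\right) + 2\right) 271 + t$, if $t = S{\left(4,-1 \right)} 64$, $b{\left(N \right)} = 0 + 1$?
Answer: $-143$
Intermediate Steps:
$b{\left(N \right)} = 1$
$t = 128$ ($t = \left(1 - -1\right) 64 = \left(1 + 1\right) 64 = 2 \cdot 64 = 128$)
$\left(b{\left(p \right)} \left(-3\right) + 2\right) 271 + t = \left(1 \left(-3\right) + 2\right) 271 + 128 = \left(-3 + 2\right) 271 + 128 = \left(-1\right) 271 + 128 = -271 + 128 = -143$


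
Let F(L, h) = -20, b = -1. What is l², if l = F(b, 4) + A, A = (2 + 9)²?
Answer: 10201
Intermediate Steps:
A = 121 (A = 11² = 121)
l = 101 (l = -20 + 121 = 101)
l² = 101² = 10201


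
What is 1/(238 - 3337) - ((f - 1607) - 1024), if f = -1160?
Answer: 11748308/3099 ≈ 3791.0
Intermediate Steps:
1/(238 - 3337) - ((f - 1607) - 1024) = 1/(238 - 3337) - ((-1160 - 1607) - 1024) = 1/(-3099) - (-2767 - 1024) = -1/3099 - 1*(-3791) = -1/3099 + 3791 = 11748308/3099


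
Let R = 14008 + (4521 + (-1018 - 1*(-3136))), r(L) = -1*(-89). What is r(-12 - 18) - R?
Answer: -20558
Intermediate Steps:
r(L) = 89
R = 20647 (R = 14008 + (4521 + (-1018 + 3136)) = 14008 + (4521 + 2118) = 14008 + 6639 = 20647)
r(-12 - 18) - R = 89 - 1*20647 = 89 - 20647 = -20558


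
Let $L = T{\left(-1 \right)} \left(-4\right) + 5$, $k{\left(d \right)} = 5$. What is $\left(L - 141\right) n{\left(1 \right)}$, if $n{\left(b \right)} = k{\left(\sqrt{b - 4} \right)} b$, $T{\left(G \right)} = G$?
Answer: $-660$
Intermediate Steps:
$n{\left(b \right)} = 5 b$
$L = 9$ ($L = \left(-1\right) \left(-4\right) + 5 = 4 + 5 = 9$)
$\left(L - 141\right) n{\left(1 \right)} = \left(9 - 141\right) 5 \cdot 1 = \left(-132\right) 5 = -660$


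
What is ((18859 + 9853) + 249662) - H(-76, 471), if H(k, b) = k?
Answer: 278450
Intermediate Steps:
((18859 + 9853) + 249662) - H(-76, 471) = ((18859 + 9853) + 249662) - 1*(-76) = (28712 + 249662) + 76 = 278374 + 76 = 278450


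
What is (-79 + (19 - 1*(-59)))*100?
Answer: -100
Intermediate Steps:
(-79 + (19 - 1*(-59)))*100 = (-79 + (19 + 59))*100 = (-79 + 78)*100 = -1*100 = -100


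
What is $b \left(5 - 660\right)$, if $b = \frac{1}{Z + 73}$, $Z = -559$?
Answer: $\frac{655}{486} \approx 1.3477$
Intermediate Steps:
$b = - \frac{1}{486}$ ($b = \frac{1}{-559 + 73} = \frac{1}{-486} = - \frac{1}{486} \approx -0.0020576$)
$b \left(5 - 660\right) = - \frac{5 - 660}{486} = \left(- \frac{1}{486}\right) \left(-655\right) = \frac{655}{486}$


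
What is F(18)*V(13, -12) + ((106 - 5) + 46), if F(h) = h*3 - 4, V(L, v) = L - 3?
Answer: 647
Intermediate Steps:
V(L, v) = -3 + L
F(h) = -4 + 3*h (F(h) = 3*h - 4 = -4 + 3*h)
F(18)*V(13, -12) + ((106 - 5) + 46) = (-4 + 3*18)*(-3 + 13) + ((106 - 5) + 46) = (-4 + 54)*10 + (101 + 46) = 50*10 + 147 = 500 + 147 = 647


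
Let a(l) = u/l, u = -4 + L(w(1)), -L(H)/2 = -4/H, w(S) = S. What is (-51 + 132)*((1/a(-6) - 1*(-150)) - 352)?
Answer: -32967/2 ≈ -16484.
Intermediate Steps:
L(H) = 8/H (L(H) = -(-8)/H = 8/H)
u = 4 (u = -4 + 8/1 = -4 + 8*1 = -4 + 8 = 4)
a(l) = 4/l
(-51 + 132)*((1/a(-6) - 1*(-150)) - 352) = (-51 + 132)*((1/(4/(-6)) - 1*(-150)) - 352) = 81*((1/(4*(-⅙)) + 150) - 352) = 81*((1/(-⅔) + 150) - 352) = 81*((-3/2 + 150) - 352) = 81*(297/2 - 352) = 81*(-407/2) = -32967/2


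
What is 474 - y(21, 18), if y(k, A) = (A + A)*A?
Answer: -174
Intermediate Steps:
y(k, A) = 2*A² (y(k, A) = (2*A)*A = 2*A²)
474 - y(21, 18) = 474 - 2*18² = 474 - 2*324 = 474 - 1*648 = 474 - 648 = -174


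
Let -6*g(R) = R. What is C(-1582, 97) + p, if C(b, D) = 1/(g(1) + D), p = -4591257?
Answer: -2667520311/581 ≈ -4.5913e+6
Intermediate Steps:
g(R) = -R/6
C(b, D) = 1/(-1/6 + D) (C(b, D) = 1/(-1/6*1 + D) = 1/(-1/6 + D))
C(-1582, 97) + p = 6/(-1 + 6*97) - 4591257 = 6/(-1 + 582) - 4591257 = 6/581 - 4591257 = -2667520311/581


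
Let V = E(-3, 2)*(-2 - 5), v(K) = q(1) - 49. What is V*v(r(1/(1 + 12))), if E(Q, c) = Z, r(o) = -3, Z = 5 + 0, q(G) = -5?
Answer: 1890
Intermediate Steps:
Z = 5
E(Q, c) = 5
v(K) = -54 (v(K) = -5 - 49 = -54)
V = -35 (V = 5*(-2 - 5) = 5*(-7) = -35)
V*v(r(1/(1 + 12))) = -35*(-54) = 1890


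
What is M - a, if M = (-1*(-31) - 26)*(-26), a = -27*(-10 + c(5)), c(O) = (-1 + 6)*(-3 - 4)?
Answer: -1345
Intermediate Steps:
c(O) = -35 (c(O) = 5*(-7) = -35)
a = 1215 (a = -27*(-10 - 35) = -27*(-45) = 1215)
M = -130 (M = (31 - 26)*(-26) = 5*(-26) = -130)
M - a = -130 - 1*1215 = -130 - 1215 = -1345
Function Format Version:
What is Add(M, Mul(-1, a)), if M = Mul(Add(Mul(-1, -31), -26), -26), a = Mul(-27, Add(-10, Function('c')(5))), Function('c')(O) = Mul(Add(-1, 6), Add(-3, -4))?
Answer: -1345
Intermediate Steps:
Function('c')(O) = -35 (Function('c')(O) = Mul(5, -7) = -35)
a = 1215 (a = Mul(-27, Add(-10, -35)) = Mul(-27, -45) = 1215)
M = -130 (M = Mul(Add(31, -26), -26) = Mul(5, -26) = -130)
Add(M, Mul(-1, a)) = Add(-130, Mul(-1, 1215)) = Add(-130, -1215) = -1345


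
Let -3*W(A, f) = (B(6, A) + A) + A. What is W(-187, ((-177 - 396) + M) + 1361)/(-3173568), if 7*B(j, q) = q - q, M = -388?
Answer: -187/4760352 ≈ -3.9283e-5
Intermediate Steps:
B(j, q) = 0 (B(j, q) = (q - q)/7 = (⅐)*0 = 0)
W(A, f) = -2*A/3 (W(A, f) = -((0 + A) + A)/3 = -(A + A)/3 = -2*A/3)
W(-187, ((-177 - 396) + M) + 1361)/(-3173568) = -⅔*(-187)/(-3173568) = (374/3)*(-1/3173568) = -187/4760352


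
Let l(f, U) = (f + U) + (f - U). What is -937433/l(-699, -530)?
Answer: 937433/1398 ≈ 670.55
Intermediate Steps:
l(f, U) = 2*f (l(f, U) = (U + f) + (f - U) = 2*f)
-937433/l(-699, -530) = -937433/(2*(-699)) = -937433/(-1398) = -937433*(-1/1398) = 937433/1398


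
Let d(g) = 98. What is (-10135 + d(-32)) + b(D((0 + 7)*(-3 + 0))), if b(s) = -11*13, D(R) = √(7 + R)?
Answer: -10180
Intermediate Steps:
b(s) = -143
(-10135 + d(-32)) + b(D((0 + 7)*(-3 + 0))) = (-10135 + 98) - 143 = -10037 - 143 = -10180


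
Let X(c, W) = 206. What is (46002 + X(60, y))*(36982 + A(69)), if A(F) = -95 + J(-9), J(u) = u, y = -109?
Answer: 1704058624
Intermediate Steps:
A(F) = -104 (A(F) = -95 - 9 = -104)
(46002 + X(60, y))*(36982 + A(69)) = (46002 + 206)*(36982 - 104) = 46208*36878 = 1704058624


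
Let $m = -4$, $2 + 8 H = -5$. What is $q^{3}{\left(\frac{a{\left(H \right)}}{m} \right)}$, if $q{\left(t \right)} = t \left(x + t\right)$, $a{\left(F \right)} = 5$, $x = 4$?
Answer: $- \frac{166375}{4096} \approx -40.619$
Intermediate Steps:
$H = - \frac{7}{8}$ ($H = - \frac{1}{4} + \frac{1}{8} \left(-5\right) = - \frac{1}{4} - \frac{5}{8} = - \frac{7}{8} \approx -0.875$)
$q{\left(t \right)} = t \left(4 + t\right)$
$q^{3}{\left(\frac{a{\left(H \right)}}{m} \right)} = \left(\frac{5}{-4} \left(4 + \frac{5}{-4}\right)\right)^{3} = \left(5 \left(- \frac{1}{4}\right) \left(4 + 5 \left(- \frac{1}{4}\right)\right)\right)^{3} = \left(- \frac{5 \left(4 - \frac{5}{4}\right)}{4}\right)^{3} = \left(\left(- \frac{5}{4}\right) \frac{11}{4}\right)^{3} = \left(- \frac{55}{16}\right)^{3} = - \frac{166375}{4096}$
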